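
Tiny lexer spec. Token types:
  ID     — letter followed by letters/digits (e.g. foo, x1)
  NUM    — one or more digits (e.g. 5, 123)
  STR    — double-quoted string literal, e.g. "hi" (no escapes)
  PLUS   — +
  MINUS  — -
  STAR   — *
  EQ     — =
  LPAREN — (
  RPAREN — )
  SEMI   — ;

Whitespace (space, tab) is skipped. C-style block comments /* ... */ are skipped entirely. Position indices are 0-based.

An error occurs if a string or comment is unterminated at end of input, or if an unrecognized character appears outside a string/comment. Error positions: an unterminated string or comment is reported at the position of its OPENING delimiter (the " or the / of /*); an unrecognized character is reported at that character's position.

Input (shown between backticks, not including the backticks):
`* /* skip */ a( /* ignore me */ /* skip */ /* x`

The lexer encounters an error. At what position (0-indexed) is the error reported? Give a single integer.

Answer: 43

Derivation:
pos=0: emit STAR '*'
pos=2: enter COMMENT mode (saw '/*')
exit COMMENT mode (now at pos=12)
pos=13: emit ID 'a' (now at pos=14)
pos=14: emit LPAREN '('
pos=16: enter COMMENT mode (saw '/*')
exit COMMENT mode (now at pos=31)
pos=32: enter COMMENT mode (saw '/*')
exit COMMENT mode (now at pos=42)
pos=43: enter COMMENT mode (saw '/*')
pos=43: ERROR — unterminated comment (reached EOF)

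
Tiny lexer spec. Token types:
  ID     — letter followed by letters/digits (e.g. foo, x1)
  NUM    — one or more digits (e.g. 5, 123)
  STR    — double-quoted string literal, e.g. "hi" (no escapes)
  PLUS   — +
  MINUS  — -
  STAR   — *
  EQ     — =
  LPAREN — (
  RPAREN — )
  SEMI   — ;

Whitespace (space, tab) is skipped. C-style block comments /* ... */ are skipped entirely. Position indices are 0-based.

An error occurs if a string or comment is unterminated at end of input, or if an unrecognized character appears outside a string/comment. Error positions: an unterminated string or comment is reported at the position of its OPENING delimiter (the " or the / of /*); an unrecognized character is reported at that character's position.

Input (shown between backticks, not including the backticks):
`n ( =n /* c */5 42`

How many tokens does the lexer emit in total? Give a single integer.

pos=0: emit ID 'n' (now at pos=1)
pos=2: emit LPAREN '('
pos=4: emit EQ '='
pos=5: emit ID 'n' (now at pos=6)
pos=7: enter COMMENT mode (saw '/*')
exit COMMENT mode (now at pos=14)
pos=14: emit NUM '5' (now at pos=15)
pos=16: emit NUM '42' (now at pos=18)
DONE. 6 tokens: [ID, LPAREN, EQ, ID, NUM, NUM]

Answer: 6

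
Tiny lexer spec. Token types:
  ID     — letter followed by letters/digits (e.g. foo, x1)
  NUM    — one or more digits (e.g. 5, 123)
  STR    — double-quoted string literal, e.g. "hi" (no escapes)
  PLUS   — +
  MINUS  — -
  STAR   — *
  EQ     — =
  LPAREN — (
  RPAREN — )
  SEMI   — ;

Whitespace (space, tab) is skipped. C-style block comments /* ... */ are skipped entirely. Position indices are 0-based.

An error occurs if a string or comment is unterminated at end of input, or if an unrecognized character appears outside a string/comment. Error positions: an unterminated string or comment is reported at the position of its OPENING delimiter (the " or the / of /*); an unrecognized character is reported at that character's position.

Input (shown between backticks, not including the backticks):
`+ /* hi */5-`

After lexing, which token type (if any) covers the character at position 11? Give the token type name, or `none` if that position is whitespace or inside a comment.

Answer: MINUS

Derivation:
pos=0: emit PLUS '+'
pos=2: enter COMMENT mode (saw '/*')
exit COMMENT mode (now at pos=10)
pos=10: emit NUM '5' (now at pos=11)
pos=11: emit MINUS '-'
DONE. 3 tokens: [PLUS, NUM, MINUS]
Position 11: char is '-' -> MINUS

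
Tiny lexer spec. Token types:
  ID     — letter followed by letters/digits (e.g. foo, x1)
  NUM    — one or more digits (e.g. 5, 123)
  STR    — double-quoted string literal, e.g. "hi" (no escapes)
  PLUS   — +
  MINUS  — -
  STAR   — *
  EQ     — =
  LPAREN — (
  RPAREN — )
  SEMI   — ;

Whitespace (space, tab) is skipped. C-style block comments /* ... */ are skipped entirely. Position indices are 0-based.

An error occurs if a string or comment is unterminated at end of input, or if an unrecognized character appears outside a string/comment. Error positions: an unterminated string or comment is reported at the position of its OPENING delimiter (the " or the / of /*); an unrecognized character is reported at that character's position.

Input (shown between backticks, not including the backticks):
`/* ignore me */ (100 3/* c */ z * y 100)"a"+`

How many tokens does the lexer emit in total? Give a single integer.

pos=0: enter COMMENT mode (saw '/*')
exit COMMENT mode (now at pos=15)
pos=16: emit LPAREN '('
pos=17: emit NUM '100' (now at pos=20)
pos=21: emit NUM '3' (now at pos=22)
pos=22: enter COMMENT mode (saw '/*')
exit COMMENT mode (now at pos=29)
pos=30: emit ID 'z' (now at pos=31)
pos=32: emit STAR '*'
pos=34: emit ID 'y' (now at pos=35)
pos=36: emit NUM '100' (now at pos=39)
pos=39: emit RPAREN ')'
pos=40: enter STRING mode
pos=40: emit STR "a" (now at pos=43)
pos=43: emit PLUS '+'
DONE. 10 tokens: [LPAREN, NUM, NUM, ID, STAR, ID, NUM, RPAREN, STR, PLUS]

Answer: 10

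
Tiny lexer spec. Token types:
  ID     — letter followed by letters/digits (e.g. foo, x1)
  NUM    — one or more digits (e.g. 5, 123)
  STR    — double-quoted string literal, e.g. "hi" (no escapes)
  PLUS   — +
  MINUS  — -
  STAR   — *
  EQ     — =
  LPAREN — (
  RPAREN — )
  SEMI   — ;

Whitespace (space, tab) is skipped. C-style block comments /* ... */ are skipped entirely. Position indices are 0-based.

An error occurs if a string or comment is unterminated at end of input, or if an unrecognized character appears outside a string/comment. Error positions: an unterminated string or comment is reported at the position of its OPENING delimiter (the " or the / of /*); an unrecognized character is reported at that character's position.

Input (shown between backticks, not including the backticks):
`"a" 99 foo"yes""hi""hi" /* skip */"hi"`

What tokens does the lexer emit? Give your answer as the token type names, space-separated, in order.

pos=0: enter STRING mode
pos=0: emit STR "a" (now at pos=3)
pos=4: emit NUM '99' (now at pos=6)
pos=7: emit ID 'foo' (now at pos=10)
pos=10: enter STRING mode
pos=10: emit STR "yes" (now at pos=15)
pos=15: enter STRING mode
pos=15: emit STR "hi" (now at pos=19)
pos=19: enter STRING mode
pos=19: emit STR "hi" (now at pos=23)
pos=24: enter COMMENT mode (saw '/*')
exit COMMENT mode (now at pos=34)
pos=34: enter STRING mode
pos=34: emit STR "hi" (now at pos=38)
DONE. 7 tokens: [STR, NUM, ID, STR, STR, STR, STR]

Answer: STR NUM ID STR STR STR STR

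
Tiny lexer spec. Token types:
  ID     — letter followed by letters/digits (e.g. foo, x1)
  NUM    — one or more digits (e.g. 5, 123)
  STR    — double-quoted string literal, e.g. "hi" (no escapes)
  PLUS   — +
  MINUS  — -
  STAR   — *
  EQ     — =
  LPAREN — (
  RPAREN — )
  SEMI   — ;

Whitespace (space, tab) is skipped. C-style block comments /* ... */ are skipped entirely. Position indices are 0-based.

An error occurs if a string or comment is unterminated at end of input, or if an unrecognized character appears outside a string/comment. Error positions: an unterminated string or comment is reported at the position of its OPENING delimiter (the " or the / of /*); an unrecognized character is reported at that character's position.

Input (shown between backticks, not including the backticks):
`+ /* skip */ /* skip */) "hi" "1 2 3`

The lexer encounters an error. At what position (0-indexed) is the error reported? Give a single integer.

pos=0: emit PLUS '+'
pos=2: enter COMMENT mode (saw '/*')
exit COMMENT mode (now at pos=12)
pos=13: enter COMMENT mode (saw '/*')
exit COMMENT mode (now at pos=23)
pos=23: emit RPAREN ')'
pos=25: enter STRING mode
pos=25: emit STR "hi" (now at pos=29)
pos=30: enter STRING mode
pos=30: ERROR — unterminated string

Answer: 30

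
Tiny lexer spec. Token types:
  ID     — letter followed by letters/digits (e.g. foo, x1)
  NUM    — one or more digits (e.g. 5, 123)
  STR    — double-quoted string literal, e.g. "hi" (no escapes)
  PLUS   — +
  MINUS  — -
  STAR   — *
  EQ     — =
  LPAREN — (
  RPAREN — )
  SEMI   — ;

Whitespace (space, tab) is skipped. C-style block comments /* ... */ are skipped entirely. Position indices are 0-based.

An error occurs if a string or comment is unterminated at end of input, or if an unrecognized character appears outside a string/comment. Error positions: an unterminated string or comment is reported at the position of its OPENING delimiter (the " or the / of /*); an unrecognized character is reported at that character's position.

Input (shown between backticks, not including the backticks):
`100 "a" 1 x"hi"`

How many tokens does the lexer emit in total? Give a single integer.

Answer: 5

Derivation:
pos=0: emit NUM '100' (now at pos=3)
pos=4: enter STRING mode
pos=4: emit STR "a" (now at pos=7)
pos=8: emit NUM '1' (now at pos=9)
pos=10: emit ID 'x' (now at pos=11)
pos=11: enter STRING mode
pos=11: emit STR "hi" (now at pos=15)
DONE. 5 tokens: [NUM, STR, NUM, ID, STR]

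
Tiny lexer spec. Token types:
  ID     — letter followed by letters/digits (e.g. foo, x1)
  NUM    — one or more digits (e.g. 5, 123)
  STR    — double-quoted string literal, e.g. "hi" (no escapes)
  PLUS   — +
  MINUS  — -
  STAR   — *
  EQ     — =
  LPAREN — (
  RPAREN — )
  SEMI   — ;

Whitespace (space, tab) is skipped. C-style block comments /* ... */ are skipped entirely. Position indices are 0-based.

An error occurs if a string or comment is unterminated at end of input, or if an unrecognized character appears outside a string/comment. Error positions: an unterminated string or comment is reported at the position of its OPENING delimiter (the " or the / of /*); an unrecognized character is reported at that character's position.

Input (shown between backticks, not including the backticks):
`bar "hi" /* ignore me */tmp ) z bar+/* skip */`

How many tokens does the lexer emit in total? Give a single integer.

Answer: 7

Derivation:
pos=0: emit ID 'bar' (now at pos=3)
pos=4: enter STRING mode
pos=4: emit STR "hi" (now at pos=8)
pos=9: enter COMMENT mode (saw '/*')
exit COMMENT mode (now at pos=24)
pos=24: emit ID 'tmp' (now at pos=27)
pos=28: emit RPAREN ')'
pos=30: emit ID 'z' (now at pos=31)
pos=32: emit ID 'bar' (now at pos=35)
pos=35: emit PLUS '+'
pos=36: enter COMMENT mode (saw '/*')
exit COMMENT mode (now at pos=46)
DONE. 7 tokens: [ID, STR, ID, RPAREN, ID, ID, PLUS]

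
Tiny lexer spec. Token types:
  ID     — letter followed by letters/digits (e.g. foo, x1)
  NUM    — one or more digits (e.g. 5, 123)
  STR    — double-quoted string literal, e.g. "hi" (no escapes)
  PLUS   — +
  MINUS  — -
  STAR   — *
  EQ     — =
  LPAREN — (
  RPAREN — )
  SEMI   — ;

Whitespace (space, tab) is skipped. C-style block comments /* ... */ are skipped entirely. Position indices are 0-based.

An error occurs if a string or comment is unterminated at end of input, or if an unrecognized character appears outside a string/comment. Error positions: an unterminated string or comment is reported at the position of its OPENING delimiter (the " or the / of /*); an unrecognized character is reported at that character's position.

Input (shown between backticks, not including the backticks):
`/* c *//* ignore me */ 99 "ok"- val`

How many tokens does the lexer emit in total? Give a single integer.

Answer: 4

Derivation:
pos=0: enter COMMENT mode (saw '/*')
exit COMMENT mode (now at pos=7)
pos=7: enter COMMENT mode (saw '/*')
exit COMMENT mode (now at pos=22)
pos=23: emit NUM '99' (now at pos=25)
pos=26: enter STRING mode
pos=26: emit STR "ok" (now at pos=30)
pos=30: emit MINUS '-'
pos=32: emit ID 'val' (now at pos=35)
DONE. 4 tokens: [NUM, STR, MINUS, ID]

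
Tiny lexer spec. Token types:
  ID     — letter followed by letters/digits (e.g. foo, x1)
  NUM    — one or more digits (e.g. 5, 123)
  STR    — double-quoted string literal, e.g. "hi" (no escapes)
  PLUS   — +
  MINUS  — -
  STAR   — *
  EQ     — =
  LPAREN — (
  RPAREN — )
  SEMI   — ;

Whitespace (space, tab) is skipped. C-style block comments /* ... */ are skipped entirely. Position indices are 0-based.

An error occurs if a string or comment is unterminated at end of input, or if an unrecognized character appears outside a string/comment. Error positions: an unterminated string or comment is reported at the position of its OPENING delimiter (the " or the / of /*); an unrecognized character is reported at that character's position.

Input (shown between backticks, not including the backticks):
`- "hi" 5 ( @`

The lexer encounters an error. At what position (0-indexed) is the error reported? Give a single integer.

Answer: 11

Derivation:
pos=0: emit MINUS '-'
pos=2: enter STRING mode
pos=2: emit STR "hi" (now at pos=6)
pos=7: emit NUM '5' (now at pos=8)
pos=9: emit LPAREN '('
pos=11: ERROR — unrecognized char '@'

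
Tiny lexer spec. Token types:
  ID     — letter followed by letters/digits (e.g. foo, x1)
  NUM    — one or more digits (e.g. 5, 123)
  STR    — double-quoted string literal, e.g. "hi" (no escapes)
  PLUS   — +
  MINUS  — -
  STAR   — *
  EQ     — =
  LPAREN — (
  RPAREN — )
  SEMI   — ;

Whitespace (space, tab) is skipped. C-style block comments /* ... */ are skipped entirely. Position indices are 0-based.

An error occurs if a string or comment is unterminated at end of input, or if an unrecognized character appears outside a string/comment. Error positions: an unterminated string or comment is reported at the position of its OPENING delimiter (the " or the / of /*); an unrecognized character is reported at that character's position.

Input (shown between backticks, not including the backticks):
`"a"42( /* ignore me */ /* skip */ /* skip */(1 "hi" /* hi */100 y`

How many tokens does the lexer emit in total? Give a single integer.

Answer: 8

Derivation:
pos=0: enter STRING mode
pos=0: emit STR "a" (now at pos=3)
pos=3: emit NUM '42' (now at pos=5)
pos=5: emit LPAREN '('
pos=7: enter COMMENT mode (saw '/*')
exit COMMENT mode (now at pos=22)
pos=23: enter COMMENT mode (saw '/*')
exit COMMENT mode (now at pos=33)
pos=34: enter COMMENT mode (saw '/*')
exit COMMENT mode (now at pos=44)
pos=44: emit LPAREN '('
pos=45: emit NUM '1' (now at pos=46)
pos=47: enter STRING mode
pos=47: emit STR "hi" (now at pos=51)
pos=52: enter COMMENT mode (saw '/*')
exit COMMENT mode (now at pos=60)
pos=60: emit NUM '100' (now at pos=63)
pos=64: emit ID 'y' (now at pos=65)
DONE. 8 tokens: [STR, NUM, LPAREN, LPAREN, NUM, STR, NUM, ID]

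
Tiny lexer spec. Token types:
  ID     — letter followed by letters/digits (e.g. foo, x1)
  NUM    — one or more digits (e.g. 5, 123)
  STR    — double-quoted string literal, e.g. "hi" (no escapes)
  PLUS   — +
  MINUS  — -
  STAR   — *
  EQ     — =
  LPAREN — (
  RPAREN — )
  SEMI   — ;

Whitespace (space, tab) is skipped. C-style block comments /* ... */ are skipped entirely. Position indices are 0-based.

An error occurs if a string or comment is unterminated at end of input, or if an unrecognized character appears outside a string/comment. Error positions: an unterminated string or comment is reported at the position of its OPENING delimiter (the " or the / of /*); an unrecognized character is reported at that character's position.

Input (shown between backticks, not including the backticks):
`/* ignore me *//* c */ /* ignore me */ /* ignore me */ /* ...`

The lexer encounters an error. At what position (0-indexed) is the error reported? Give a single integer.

pos=0: enter COMMENT mode (saw '/*')
exit COMMENT mode (now at pos=15)
pos=15: enter COMMENT mode (saw '/*')
exit COMMENT mode (now at pos=22)
pos=23: enter COMMENT mode (saw '/*')
exit COMMENT mode (now at pos=38)
pos=39: enter COMMENT mode (saw '/*')
exit COMMENT mode (now at pos=54)
pos=55: enter COMMENT mode (saw '/*')
pos=55: ERROR — unterminated comment (reached EOF)

Answer: 55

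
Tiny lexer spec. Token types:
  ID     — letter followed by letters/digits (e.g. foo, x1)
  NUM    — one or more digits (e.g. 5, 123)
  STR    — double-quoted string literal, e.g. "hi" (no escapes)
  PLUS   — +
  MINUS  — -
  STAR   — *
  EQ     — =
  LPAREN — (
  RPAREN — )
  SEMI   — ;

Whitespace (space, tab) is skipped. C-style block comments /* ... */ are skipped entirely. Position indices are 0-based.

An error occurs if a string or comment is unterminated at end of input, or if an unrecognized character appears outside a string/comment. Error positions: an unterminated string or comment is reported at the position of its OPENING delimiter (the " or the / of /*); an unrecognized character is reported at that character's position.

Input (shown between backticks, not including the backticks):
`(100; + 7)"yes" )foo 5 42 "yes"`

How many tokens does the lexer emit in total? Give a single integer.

pos=0: emit LPAREN '('
pos=1: emit NUM '100' (now at pos=4)
pos=4: emit SEMI ';'
pos=6: emit PLUS '+'
pos=8: emit NUM '7' (now at pos=9)
pos=9: emit RPAREN ')'
pos=10: enter STRING mode
pos=10: emit STR "yes" (now at pos=15)
pos=16: emit RPAREN ')'
pos=17: emit ID 'foo' (now at pos=20)
pos=21: emit NUM '5' (now at pos=22)
pos=23: emit NUM '42' (now at pos=25)
pos=26: enter STRING mode
pos=26: emit STR "yes" (now at pos=31)
DONE. 12 tokens: [LPAREN, NUM, SEMI, PLUS, NUM, RPAREN, STR, RPAREN, ID, NUM, NUM, STR]

Answer: 12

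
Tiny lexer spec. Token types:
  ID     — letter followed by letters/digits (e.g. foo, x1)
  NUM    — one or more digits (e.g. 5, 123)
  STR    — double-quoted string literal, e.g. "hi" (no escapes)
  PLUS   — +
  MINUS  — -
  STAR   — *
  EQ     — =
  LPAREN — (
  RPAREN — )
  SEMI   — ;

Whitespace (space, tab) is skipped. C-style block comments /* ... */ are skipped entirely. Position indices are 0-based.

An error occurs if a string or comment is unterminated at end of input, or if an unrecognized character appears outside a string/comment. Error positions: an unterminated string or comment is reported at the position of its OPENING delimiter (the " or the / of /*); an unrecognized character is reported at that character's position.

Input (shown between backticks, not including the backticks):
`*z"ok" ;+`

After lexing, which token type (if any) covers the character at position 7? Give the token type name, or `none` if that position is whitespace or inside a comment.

Answer: SEMI

Derivation:
pos=0: emit STAR '*'
pos=1: emit ID 'z' (now at pos=2)
pos=2: enter STRING mode
pos=2: emit STR "ok" (now at pos=6)
pos=7: emit SEMI ';'
pos=8: emit PLUS '+'
DONE. 5 tokens: [STAR, ID, STR, SEMI, PLUS]
Position 7: char is ';' -> SEMI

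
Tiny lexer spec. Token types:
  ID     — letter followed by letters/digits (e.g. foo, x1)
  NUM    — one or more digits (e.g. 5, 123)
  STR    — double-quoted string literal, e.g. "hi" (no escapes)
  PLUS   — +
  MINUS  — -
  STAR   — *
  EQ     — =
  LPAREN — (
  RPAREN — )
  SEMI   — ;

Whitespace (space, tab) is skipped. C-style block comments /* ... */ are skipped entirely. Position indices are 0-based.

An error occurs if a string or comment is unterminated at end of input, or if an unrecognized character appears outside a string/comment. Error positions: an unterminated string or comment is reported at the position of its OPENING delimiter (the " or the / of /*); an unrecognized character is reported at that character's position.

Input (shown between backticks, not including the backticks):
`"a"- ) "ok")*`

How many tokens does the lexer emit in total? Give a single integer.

pos=0: enter STRING mode
pos=0: emit STR "a" (now at pos=3)
pos=3: emit MINUS '-'
pos=5: emit RPAREN ')'
pos=7: enter STRING mode
pos=7: emit STR "ok" (now at pos=11)
pos=11: emit RPAREN ')'
pos=12: emit STAR '*'
DONE. 6 tokens: [STR, MINUS, RPAREN, STR, RPAREN, STAR]

Answer: 6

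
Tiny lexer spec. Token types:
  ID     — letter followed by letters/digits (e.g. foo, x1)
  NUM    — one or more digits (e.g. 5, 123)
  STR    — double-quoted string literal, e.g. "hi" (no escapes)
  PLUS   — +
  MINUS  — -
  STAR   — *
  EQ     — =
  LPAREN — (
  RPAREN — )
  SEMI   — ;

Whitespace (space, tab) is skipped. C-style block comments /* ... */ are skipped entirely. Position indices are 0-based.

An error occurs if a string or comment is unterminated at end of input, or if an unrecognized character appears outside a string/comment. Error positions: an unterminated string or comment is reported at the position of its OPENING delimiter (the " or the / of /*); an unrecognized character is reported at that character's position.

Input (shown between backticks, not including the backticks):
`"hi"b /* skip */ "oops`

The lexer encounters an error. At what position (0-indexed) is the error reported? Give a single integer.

Answer: 17

Derivation:
pos=0: enter STRING mode
pos=0: emit STR "hi" (now at pos=4)
pos=4: emit ID 'b' (now at pos=5)
pos=6: enter COMMENT mode (saw '/*')
exit COMMENT mode (now at pos=16)
pos=17: enter STRING mode
pos=17: ERROR — unterminated string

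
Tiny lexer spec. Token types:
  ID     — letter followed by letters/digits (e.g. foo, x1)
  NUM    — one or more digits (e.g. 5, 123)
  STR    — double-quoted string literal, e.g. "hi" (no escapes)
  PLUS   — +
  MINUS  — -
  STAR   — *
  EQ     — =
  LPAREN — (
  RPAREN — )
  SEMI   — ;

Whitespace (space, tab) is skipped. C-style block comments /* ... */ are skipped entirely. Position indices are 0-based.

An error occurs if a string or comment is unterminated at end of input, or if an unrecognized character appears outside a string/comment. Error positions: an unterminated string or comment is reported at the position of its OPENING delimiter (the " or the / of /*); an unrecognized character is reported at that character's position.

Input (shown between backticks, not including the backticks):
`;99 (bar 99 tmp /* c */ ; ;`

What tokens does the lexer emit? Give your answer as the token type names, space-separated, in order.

Answer: SEMI NUM LPAREN ID NUM ID SEMI SEMI

Derivation:
pos=0: emit SEMI ';'
pos=1: emit NUM '99' (now at pos=3)
pos=4: emit LPAREN '('
pos=5: emit ID 'bar' (now at pos=8)
pos=9: emit NUM '99' (now at pos=11)
pos=12: emit ID 'tmp' (now at pos=15)
pos=16: enter COMMENT mode (saw '/*')
exit COMMENT mode (now at pos=23)
pos=24: emit SEMI ';'
pos=26: emit SEMI ';'
DONE. 8 tokens: [SEMI, NUM, LPAREN, ID, NUM, ID, SEMI, SEMI]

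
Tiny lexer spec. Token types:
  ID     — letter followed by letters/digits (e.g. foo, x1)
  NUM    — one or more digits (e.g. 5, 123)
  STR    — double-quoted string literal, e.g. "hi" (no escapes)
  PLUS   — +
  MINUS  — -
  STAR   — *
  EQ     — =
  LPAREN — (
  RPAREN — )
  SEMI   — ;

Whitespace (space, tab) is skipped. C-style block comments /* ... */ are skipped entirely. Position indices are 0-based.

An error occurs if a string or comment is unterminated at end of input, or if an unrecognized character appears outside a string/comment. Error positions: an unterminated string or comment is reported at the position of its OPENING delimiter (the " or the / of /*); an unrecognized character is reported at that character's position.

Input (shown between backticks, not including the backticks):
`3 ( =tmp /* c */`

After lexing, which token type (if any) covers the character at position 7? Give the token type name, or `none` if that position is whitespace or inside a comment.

Answer: ID

Derivation:
pos=0: emit NUM '3' (now at pos=1)
pos=2: emit LPAREN '('
pos=4: emit EQ '='
pos=5: emit ID 'tmp' (now at pos=8)
pos=9: enter COMMENT mode (saw '/*')
exit COMMENT mode (now at pos=16)
DONE. 4 tokens: [NUM, LPAREN, EQ, ID]
Position 7: char is 'p' -> ID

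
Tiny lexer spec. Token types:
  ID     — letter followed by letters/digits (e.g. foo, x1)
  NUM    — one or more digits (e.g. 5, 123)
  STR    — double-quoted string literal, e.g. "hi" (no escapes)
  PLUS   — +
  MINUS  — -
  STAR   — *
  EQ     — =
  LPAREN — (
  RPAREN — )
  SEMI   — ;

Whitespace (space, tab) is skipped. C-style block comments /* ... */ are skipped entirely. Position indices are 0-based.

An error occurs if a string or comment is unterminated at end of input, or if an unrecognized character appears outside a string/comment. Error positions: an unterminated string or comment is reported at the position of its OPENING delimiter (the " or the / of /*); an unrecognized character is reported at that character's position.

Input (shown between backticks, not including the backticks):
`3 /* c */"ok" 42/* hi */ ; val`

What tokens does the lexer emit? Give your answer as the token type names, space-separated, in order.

pos=0: emit NUM '3' (now at pos=1)
pos=2: enter COMMENT mode (saw '/*')
exit COMMENT mode (now at pos=9)
pos=9: enter STRING mode
pos=9: emit STR "ok" (now at pos=13)
pos=14: emit NUM '42' (now at pos=16)
pos=16: enter COMMENT mode (saw '/*')
exit COMMENT mode (now at pos=24)
pos=25: emit SEMI ';'
pos=27: emit ID 'val' (now at pos=30)
DONE. 5 tokens: [NUM, STR, NUM, SEMI, ID]

Answer: NUM STR NUM SEMI ID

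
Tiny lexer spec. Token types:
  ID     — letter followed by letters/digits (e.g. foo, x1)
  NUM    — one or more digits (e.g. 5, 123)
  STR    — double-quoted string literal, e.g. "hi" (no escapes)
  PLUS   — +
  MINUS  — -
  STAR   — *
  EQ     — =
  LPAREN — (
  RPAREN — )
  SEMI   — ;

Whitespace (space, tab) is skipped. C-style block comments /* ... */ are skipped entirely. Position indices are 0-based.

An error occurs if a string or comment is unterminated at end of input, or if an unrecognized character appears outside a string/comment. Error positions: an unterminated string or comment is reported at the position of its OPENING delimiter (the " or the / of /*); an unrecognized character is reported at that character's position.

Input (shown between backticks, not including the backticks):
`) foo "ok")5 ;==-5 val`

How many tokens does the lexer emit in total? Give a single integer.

pos=0: emit RPAREN ')'
pos=2: emit ID 'foo' (now at pos=5)
pos=6: enter STRING mode
pos=6: emit STR "ok" (now at pos=10)
pos=10: emit RPAREN ')'
pos=11: emit NUM '5' (now at pos=12)
pos=13: emit SEMI ';'
pos=14: emit EQ '='
pos=15: emit EQ '='
pos=16: emit MINUS '-'
pos=17: emit NUM '5' (now at pos=18)
pos=19: emit ID 'val' (now at pos=22)
DONE. 11 tokens: [RPAREN, ID, STR, RPAREN, NUM, SEMI, EQ, EQ, MINUS, NUM, ID]

Answer: 11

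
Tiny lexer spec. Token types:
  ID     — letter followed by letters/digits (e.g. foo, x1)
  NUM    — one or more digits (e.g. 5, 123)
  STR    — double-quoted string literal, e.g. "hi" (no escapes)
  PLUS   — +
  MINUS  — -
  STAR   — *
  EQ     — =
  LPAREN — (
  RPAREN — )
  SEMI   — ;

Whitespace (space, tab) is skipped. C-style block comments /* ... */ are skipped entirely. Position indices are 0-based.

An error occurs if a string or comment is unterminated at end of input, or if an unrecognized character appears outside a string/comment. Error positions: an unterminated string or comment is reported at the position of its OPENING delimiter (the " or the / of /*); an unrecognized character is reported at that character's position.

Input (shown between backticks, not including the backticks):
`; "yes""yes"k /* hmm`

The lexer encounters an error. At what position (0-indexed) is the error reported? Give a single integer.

pos=0: emit SEMI ';'
pos=2: enter STRING mode
pos=2: emit STR "yes" (now at pos=7)
pos=7: enter STRING mode
pos=7: emit STR "yes" (now at pos=12)
pos=12: emit ID 'k' (now at pos=13)
pos=14: enter COMMENT mode (saw '/*')
pos=14: ERROR — unterminated comment (reached EOF)

Answer: 14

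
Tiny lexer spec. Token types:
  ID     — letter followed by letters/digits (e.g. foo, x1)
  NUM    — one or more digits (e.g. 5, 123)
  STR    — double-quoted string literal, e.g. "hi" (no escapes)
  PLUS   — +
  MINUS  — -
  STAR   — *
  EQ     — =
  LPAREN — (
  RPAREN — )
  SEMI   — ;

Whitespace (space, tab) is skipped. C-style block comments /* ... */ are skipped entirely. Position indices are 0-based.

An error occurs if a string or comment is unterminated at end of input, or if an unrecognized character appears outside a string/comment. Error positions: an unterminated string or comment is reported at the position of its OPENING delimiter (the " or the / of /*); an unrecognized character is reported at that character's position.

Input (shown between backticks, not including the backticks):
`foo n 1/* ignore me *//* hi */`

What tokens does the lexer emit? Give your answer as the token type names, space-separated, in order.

pos=0: emit ID 'foo' (now at pos=3)
pos=4: emit ID 'n' (now at pos=5)
pos=6: emit NUM '1' (now at pos=7)
pos=7: enter COMMENT mode (saw '/*')
exit COMMENT mode (now at pos=22)
pos=22: enter COMMENT mode (saw '/*')
exit COMMENT mode (now at pos=30)
DONE. 3 tokens: [ID, ID, NUM]

Answer: ID ID NUM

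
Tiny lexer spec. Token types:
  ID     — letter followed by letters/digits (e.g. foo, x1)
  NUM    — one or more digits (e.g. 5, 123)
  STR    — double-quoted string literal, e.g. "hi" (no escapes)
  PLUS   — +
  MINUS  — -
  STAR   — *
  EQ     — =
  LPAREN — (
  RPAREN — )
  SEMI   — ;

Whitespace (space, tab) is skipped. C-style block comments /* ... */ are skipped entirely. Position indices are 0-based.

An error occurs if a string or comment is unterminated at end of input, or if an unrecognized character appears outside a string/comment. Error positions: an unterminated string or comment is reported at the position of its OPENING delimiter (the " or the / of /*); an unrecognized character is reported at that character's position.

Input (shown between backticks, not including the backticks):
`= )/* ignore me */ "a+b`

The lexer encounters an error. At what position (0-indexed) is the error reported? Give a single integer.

Answer: 19

Derivation:
pos=0: emit EQ '='
pos=2: emit RPAREN ')'
pos=3: enter COMMENT mode (saw '/*')
exit COMMENT mode (now at pos=18)
pos=19: enter STRING mode
pos=19: ERROR — unterminated string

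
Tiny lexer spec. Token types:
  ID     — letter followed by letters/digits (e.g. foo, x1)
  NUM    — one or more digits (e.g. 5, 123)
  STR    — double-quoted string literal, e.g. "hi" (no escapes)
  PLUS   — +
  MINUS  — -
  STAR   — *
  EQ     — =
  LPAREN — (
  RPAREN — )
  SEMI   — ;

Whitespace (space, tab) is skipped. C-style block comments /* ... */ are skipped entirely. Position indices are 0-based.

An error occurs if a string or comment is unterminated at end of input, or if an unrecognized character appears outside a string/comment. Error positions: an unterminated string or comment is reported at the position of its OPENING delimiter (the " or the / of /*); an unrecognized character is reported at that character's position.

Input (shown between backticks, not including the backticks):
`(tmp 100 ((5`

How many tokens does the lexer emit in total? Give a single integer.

Answer: 6

Derivation:
pos=0: emit LPAREN '('
pos=1: emit ID 'tmp' (now at pos=4)
pos=5: emit NUM '100' (now at pos=8)
pos=9: emit LPAREN '('
pos=10: emit LPAREN '('
pos=11: emit NUM '5' (now at pos=12)
DONE. 6 tokens: [LPAREN, ID, NUM, LPAREN, LPAREN, NUM]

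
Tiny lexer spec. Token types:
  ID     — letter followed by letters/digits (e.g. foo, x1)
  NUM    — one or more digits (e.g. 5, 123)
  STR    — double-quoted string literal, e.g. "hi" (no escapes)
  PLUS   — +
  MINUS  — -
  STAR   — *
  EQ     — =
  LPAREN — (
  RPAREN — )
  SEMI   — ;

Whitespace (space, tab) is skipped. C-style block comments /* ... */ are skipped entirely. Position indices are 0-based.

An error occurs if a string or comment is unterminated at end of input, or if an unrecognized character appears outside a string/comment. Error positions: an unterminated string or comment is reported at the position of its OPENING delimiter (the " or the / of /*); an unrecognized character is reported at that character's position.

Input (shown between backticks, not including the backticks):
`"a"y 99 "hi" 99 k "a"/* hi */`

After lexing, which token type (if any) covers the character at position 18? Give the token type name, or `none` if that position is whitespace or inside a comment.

Answer: STR

Derivation:
pos=0: enter STRING mode
pos=0: emit STR "a" (now at pos=3)
pos=3: emit ID 'y' (now at pos=4)
pos=5: emit NUM '99' (now at pos=7)
pos=8: enter STRING mode
pos=8: emit STR "hi" (now at pos=12)
pos=13: emit NUM '99' (now at pos=15)
pos=16: emit ID 'k' (now at pos=17)
pos=18: enter STRING mode
pos=18: emit STR "a" (now at pos=21)
pos=21: enter COMMENT mode (saw '/*')
exit COMMENT mode (now at pos=29)
DONE. 7 tokens: [STR, ID, NUM, STR, NUM, ID, STR]
Position 18: char is '"' -> STR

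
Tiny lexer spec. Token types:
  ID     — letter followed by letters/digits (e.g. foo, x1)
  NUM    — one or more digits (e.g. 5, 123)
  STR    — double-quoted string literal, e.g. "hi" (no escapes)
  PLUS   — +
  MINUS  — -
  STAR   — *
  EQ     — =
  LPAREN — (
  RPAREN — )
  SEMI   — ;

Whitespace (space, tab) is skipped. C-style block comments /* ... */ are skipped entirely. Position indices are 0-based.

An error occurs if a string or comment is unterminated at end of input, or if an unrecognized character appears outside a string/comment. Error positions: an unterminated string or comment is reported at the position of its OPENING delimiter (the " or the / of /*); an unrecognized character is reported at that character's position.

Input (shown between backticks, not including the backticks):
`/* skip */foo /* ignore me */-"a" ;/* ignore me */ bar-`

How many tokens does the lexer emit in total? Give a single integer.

pos=0: enter COMMENT mode (saw '/*')
exit COMMENT mode (now at pos=10)
pos=10: emit ID 'foo' (now at pos=13)
pos=14: enter COMMENT mode (saw '/*')
exit COMMENT mode (now at pos=29)
pos=29: emit MINUS '-'
pos=30: enter STRING mode
pos=30: emit STR "a" (now at pos=33)
pos=34: emit SEMI ';'
pos=35: enter COMMENT mode (saw '/*')
exit COMMENT mode (now at pos=50)
pos=51: emit ID 'bar' (now at pos=54)
pos=54: emit MINUS '-'
DONE. 6 tokens: [ID, MINUS, STR, SEMI, ID, MINUS]

Answer: 6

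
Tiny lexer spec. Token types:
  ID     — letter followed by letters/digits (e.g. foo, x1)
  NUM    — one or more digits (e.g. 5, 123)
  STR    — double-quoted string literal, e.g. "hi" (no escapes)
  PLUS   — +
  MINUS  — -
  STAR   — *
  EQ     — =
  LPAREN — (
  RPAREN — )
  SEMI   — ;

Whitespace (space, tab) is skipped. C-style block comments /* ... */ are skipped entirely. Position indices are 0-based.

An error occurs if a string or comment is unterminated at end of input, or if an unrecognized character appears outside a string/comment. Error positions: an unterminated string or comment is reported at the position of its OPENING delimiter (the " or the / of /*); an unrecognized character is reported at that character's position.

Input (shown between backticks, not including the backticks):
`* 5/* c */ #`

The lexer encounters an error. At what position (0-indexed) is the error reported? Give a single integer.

pos=0: emit STAR '*'
pos=2: emit NUM '5' (now at pos=3)
pos=3: enter COMMENT mode (saw '/*')
exit COMMENT mode (now at pos=10)
pos=11: ERROR — unrecognized char '#'

Answer: 11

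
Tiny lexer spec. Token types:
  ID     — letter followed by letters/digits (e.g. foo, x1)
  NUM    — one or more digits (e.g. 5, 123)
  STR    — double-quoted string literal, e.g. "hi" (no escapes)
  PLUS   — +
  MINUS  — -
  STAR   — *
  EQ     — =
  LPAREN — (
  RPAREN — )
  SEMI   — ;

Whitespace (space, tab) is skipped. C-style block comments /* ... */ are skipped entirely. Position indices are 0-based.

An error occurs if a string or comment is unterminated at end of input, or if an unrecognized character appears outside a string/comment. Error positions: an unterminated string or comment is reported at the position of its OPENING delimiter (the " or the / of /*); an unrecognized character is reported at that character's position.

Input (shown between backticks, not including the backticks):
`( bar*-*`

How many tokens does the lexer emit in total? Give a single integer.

Answer: 5

Derivation:
pos=0: emit LPAREN '('
pos=2: emit ID 'bar' (now at pos=5)
pos=5: emit STAR '*'
pos=6: emit MINUS '-'
pos=7: emit STAR '*'
DONE. 5 tokens: [LPAREN, ID, STAR, MINUS, STAR]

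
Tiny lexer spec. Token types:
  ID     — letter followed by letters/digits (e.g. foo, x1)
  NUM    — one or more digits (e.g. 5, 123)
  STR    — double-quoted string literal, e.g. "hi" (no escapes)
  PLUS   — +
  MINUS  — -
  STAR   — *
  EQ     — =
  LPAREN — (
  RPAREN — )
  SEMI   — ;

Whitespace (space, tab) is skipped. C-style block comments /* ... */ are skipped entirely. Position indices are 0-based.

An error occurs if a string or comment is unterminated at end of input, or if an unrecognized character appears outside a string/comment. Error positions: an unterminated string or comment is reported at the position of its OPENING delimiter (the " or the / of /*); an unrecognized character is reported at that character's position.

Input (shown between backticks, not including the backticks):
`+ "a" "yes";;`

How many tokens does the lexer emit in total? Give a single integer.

pos=0: emit PLUS '+'
pos=2: enter STRING mode
pos=2: emit STR "a" (now at pos=5)
pos=6: enter STRING mode
pos=6: emit STR "yes" (now at pos=11)
pos=11: emit SEMI ';'
pos=12: emit SEMI ';'
DONE. 5 tokens: [PLUS, STR, STR, SEMI, SEMI]

Answer: 5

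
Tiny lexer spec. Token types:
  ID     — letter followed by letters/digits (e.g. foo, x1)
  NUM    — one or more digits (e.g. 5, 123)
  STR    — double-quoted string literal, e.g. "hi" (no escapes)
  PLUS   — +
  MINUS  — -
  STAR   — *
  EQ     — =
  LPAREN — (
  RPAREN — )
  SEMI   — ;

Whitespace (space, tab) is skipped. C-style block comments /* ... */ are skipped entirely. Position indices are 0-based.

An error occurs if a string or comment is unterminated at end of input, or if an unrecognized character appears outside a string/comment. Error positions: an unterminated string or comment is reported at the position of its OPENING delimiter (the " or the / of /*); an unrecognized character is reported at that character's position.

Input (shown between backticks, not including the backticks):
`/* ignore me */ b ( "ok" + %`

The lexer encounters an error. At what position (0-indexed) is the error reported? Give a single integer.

Answer: 27

Derivation:
pos=0: enter COMMENT mode (saw '/*')
exit COMMENT mode (now at pos=15)
pos=16: emit ID 'b' (now at pos=17)
pos=18: emit LPAREN '('
pos=20: enter STRING mode
pos=20: emit STR "ok" (now at pos=24)
pos=25: emit PLUS '+'
pos=27: ERROR — unrecognized char '%'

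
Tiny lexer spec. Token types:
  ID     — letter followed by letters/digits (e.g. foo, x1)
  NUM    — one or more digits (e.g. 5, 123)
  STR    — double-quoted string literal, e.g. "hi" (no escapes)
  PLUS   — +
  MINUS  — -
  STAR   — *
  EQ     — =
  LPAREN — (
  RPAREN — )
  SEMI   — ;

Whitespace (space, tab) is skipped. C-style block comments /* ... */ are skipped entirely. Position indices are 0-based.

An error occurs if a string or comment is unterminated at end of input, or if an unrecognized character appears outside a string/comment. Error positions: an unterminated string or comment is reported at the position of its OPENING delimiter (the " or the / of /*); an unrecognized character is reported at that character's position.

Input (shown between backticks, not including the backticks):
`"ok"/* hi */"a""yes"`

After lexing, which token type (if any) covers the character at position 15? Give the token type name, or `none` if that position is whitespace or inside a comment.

pos=0: enter STRING mode
pos=0: emit STR "ok" (now at pos=4)
pos=4: enter COMMENT mode (saw '/*')
exit COMMENT mode (now at pos=12)
pos=12: enter STRING mode
pos=12: emit STR "a" (now at pos=15)
pos=15: enter STRING mode
pos=15: emit STR "yes" (now at pos=20)
DONE. 3 tokens: [STR, STR, STR]
Position 15: char is '"' -> STR

Answer: STR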